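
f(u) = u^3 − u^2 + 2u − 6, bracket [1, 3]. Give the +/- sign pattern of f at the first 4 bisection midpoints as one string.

f(2) = 2 > 0, so the root lies in [1, 2]
f(1.5) = -1.875 < 0, so the root lies in [1.5, 2]
f(1.75) = -0.203125 < 0, so the root lies in [1.75, 2]
f(1.875) = 0.8262 > 0, so the root lies in [1.75, 1.875]

+--+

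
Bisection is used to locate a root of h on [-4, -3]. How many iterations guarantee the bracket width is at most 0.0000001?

Width after n steps is 1/2^n. Need 2^n ≥ 1/0.0000001 = 10000000.
2^23 = 8388608 < 10000000 ≤ 2^24 = 16777216, so n = 24.

24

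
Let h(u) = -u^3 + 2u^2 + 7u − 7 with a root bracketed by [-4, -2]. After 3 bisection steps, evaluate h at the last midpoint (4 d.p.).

u = -3 gives h = 17, positive; keep [-3, -2]
u = -2.5 gives h = 3.625, positive; keep [-2.5, -2]
u = -2.25 gives h = -1.234375, negative; keep [-2.5, -2.25]

-1.2344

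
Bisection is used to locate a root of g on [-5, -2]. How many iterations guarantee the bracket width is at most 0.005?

10

Width after n steps is 3/2^n. Need 2^n ≥ 3/0.005 = 600.
2^9 = 512 < 600 ≤ 2^10 = 1024, so n = 10.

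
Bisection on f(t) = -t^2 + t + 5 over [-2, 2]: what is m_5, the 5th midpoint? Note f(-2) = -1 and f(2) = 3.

m = 0, f(m) = 5 (+); new bracket [-2, 0]
m = -1, f(m) = 3 (+); new bracket [-2, -1]
m = -1.5, f(m) = 1.25 (+); new bracket [-2, -1.5]
m = -1.75, f(m) = 0.1875 (+); new bracket [-2, -1.75]
m = -1.875, f(m) = -0.3906 (−); new bracket [-1.875, -1.75]

-1.875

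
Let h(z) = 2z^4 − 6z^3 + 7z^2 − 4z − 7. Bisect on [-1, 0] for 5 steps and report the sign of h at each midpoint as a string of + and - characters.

z = -0.5 gives h = -2.375, negative; keep [-1, -0.5]
z = -0.75 gives h = 3.101562, positive; keep [-0.75, -0.5]
z = -0.625 gives h = 0.004395, positive; keep [-0.625, -0.5]
z = -0.5625 gives h = -1.2671, negative; keep [-0.625, -0.5625]
z = -0.59375 gives h = -0.6527, negative; keep [-0.625, -0.59375]

-++--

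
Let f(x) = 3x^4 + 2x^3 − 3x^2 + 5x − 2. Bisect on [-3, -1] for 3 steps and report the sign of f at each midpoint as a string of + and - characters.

x = -2 gives f = 8, positive; keep [-2, -1]
x = -1.5 gives f = -7.8125, negative; keep [-2, -1.5]
x = -1.75 gives f = -2.519531, negative; keep [-2, -1.75]

+--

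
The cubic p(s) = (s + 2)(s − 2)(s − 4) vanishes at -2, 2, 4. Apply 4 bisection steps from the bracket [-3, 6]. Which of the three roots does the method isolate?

midpoint 1.5: p = 4.375 > 0 → [-3, 1.5]
midpoint -0.75: p = 16.328125 > 0 → [-3, -0.75]
midpoint -1.875: p = 2.845703 > 0 → [-3, -1.875]
midpoint -2.4375: p = -12.4978 < 0 → [-2.4375, -1.875]

-2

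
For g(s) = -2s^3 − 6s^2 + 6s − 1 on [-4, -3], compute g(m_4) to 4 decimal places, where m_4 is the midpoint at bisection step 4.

s = -3.5 gives g = -9.75, negative; keep [-4, -3.5]
s = -3.75 gives g = -2.40625, negative; keep [-4, -3.75]
s = -3.875 gives g = 2.027344, positive; keep [-3.875, -3.75]
s = -3.8125 gives g = -0.2554, negative; keep [-3.875, -3.8125]

-0.2554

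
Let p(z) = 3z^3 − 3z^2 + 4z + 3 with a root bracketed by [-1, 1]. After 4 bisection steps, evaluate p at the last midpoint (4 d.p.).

z = 0 gives p = 3, positive; keep [-1, 0]
z = -0.5 gives p = -0.125, negative; keep [-0.5, 0]
z = -0.25 gives p = 1.765625, positive; keep [-0.5, -0.25]
z = -0.375 gives p = 0.9199, positive; keep [-0.5, -0.375]

0.9199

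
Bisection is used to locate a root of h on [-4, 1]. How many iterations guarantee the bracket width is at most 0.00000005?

Width after n steps is 5/2^n. Need 2^n ≥ 5/0.00000005 = 100000000.
2^26 = 67108864 < 100000000 ≤ 2^27 = 134217728, so n = 27.

27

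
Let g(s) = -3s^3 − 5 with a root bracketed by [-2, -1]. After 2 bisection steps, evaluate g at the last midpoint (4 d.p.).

0.8594

s = -1.5 gives g = 5.125, positive; keep [-1.5, -1]
s = -1.25 gives g = 0.859375, positive; keep [-1.25, -1]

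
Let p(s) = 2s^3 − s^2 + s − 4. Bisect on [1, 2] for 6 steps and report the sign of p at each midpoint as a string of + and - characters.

+-++--

m = 1.5, p(m) = 2 (+); new bracket [1, 1.5]
m = 1.25, p(m) = -0.40625 (−); new bracket [1.25, 1.5]
m = 1.375, p(m) = 0.683594 (+); new bracket [1.25, 1.375]
m = 1.3125, p(m) = 0.1118 (+); new bracket [1.25, 1.3125]
m = 1.28125, p(m) = -0.1537 (−); new bracket [1.28125, 1.3125]
m = 1.296875, p(m) = -0.0226 (−); new bracket [1.296875, 1.3125]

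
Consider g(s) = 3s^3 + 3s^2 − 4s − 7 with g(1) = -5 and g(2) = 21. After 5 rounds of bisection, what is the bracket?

[1.3125, 1.34375]

m = 1.5, g(m) = 3.875 (+); new bracket [1, 1.5]
m = 1.25, g(m) = -1.453125 (−); new bracket [1.25, 1.5]
m = 1.375, g(m) = 0.970703 (+); new bracket [1.25, 1.375]
m = 1.3125, g(m) = -0.2991 (−); new bracket [1.3125, 1.375]
m = 1.34375, g(m) = 0.3211 (+); new bracket [1.3125, 1.34375]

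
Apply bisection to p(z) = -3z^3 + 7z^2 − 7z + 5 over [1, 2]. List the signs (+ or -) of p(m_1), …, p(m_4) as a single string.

+---

midpoint 1.5: p = 0.125 > 0 → [1.5, 2]
midpoint 1.75: p = -1.890625 < 0 → [1.5, 1.75]
midpoint 1.625: p = -0.763672 < 0 → [1.5, 1.625]
midpoint 1.5625: p = -0.2917 < 0 → [1.5, 1.5625]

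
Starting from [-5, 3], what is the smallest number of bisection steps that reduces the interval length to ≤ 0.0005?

14

Width after n steps is 8/2^n. Need 2^n ≥ 8/0.0005 = 16000.
2^13 = 8192 < 16000 ≤ 2^14 = 16384, so n = 14.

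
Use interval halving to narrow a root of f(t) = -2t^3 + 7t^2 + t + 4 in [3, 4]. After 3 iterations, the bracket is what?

m = 3.5, f(m) = 7.5 (+); new bracket [3.5, 4]
m = 3.75, f(m) = 0.71875 (+); new bracket [3.75, 4]
m = 3.875, f(m) = -3.386719 (−); new bracket [3.75, 3.875]

[3.75, 3.875]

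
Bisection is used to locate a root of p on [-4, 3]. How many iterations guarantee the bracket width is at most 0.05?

8

Width after n steps is 7/2^n. Need 2^n ≥ 7/0.05 = 140.
2^7 = 128 < 140 ≤ 2^8 = 256, so n = 8.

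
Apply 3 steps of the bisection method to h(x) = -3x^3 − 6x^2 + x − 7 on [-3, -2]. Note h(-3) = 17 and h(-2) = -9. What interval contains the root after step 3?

x = -2.5 gives h = -0.125, negative; keep [-3, -2.5]
x = -2.75 gives h = 7.265625, positive; keep [-2.75, -2.5]
x = -2.625 gives h = 3.294922, positive; keep [-2.625, -2.5]

[-2.625, -2.5]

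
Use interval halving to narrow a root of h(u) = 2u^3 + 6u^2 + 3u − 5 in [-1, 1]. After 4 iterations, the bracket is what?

[0.625, 0.75]

midpoint 0: h = -5 < 0 → [0, 1]
midpoint 0.5: h = -1.75 < 0 → [0.5, 1]
midpoint 0.75: h = 1.46875 > 0 → [0.5, 0.75]
midpoint 0.625: h = -0.293 < 0 → [0.625, 0.75]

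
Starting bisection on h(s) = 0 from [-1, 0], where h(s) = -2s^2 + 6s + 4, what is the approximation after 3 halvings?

-0.625

midpoint -0.5: h = 0.5 > 0 → [-1, -0.5]
midpoint -0.75: h = -1.625 < 0 → [-0.75, -0.5]
midpoint -0.625: h = -0.53125 < 0 → [-0.625, -0.5]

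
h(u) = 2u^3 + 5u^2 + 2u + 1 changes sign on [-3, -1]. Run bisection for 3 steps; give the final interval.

m = -2, h(m) = 1 (+); new bracket [-3, -2]
m = -2.5, h(m) = -4 (−); new bracket [-2.5, -2]
m = -2.25, h(m) = -0.96875 (−); new bracket [-2.25, -2]

[-2.25, -2]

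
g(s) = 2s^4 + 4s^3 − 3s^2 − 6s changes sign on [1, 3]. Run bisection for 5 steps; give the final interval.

[1.1875, 1.25]

midpoint 2: g = 40 > 0 → [1, 2]
midpoint 1.5: g = 7.875 > 0 → [1, 1.5]
midpoint 1.25: g = 0.507812 > 0 → [1, 1.25]
midpoint 1.125: g = -1.6479 < 0 → [1.125, 1.25]
midpoint 1.1875: g = -0.6801 < 0 → [1.1875, 1.25]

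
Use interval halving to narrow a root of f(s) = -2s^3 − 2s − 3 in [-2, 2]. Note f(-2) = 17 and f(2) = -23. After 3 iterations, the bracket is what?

[-1, -0.5]

f(0) = -3 < 0, so the root lies in [-2, 0]
f(-1) = 1 > 0, so the root lies in [-1, 0]
f(-0.5) = -1.75 < 0, so the root lies in [-1, -0.5]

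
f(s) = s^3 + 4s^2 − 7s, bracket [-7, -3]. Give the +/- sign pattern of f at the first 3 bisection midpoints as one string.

+--

midpoint -5: f = 10 > 0 → [-7, -5]
midpoint -6: f = -30 < 0 → [-6, -5]
midpoint -5.5: f = -6.875 < 0 → [-5.5, -5]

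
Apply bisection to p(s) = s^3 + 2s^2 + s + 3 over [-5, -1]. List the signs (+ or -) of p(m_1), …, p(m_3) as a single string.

-+-

midpoint -3: p = -9 < 0 → [-3, -1]
midpoint -2: p = 1 > 0 → [-3, -2]
midpoint -2.5: p = -2.625 < 0 → [-2.5, -2]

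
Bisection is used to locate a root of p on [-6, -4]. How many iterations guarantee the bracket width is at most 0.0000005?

22

Width after n steps is 2/2^n. Need 2^n ≥ 2/0.0000005 = 4000000.
2^21 = 2097152 < 4000000 ≤ 2^22 = 4194304, so n = 22.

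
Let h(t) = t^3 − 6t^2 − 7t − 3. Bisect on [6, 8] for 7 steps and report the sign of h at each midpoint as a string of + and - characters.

t = 7 gives h = -3, negative; keep [7, 8]
t = 7.5 gives h = 28.875, positive; keep [7, 7.5]
t = 7.25 gives h = 11.953125, positive; keep [7, 7.25]
t = 7.125 gives h = 4.2363, positive; keep [7, 7.125]
t = 7.0625 gives h = 0.5588, positive; keep [7, 7.0625]
t = 7.03125 gives h = -1.2353, negative; keep [7.03125, 7.0625]
t = 7.046875 gives h = -0.3419, negative; keep [7.046875, 7.0625]

-++++--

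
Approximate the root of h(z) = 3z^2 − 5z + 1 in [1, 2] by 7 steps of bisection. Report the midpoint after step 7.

m = 1.5, h(m) = 0.25 (+); new bracket [1, 1.5]
m = 1.25, h(m) = -0.5625 (−); new bracket [1.25, 1.5]
m = 1.375, h(m) = -0.203125 (−); new bracket [1.375, 1.5]
m = 1.4375, h(m) = 0.0117 (+); new bracket [1.375, 1.4375]
m = 1.40625, h(m) = -0.0986 (−); new bracket [1.40625, 1.4375]
m = 1.421875, h(m) = -0.0442 (−); new bracket [1.421875, 1.4375]
m = 1.4296875, h(m) = -0.0164 (−); new bracket [1.4296875, 1.4375]

1.4296875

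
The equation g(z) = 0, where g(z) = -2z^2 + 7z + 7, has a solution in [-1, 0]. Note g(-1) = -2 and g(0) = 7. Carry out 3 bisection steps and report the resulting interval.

g(-0.5) = 3 > 0, so the root lies in [-1, -0.5]
g(-0.75) = 0.625 > 0, so the root lies in [-1, -0.75]
g(-0.875) = -0.65625 < 0, so the root lies in [-0.875, -0.75]

[-0.875, -0.75]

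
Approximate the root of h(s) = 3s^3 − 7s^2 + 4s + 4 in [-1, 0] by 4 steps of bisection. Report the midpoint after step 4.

m = -0.5, h(m) = -0.125 (−); new bracket [-0.5, 0]
m = -0.25, h(m) = 2.515625 (+); new bracket [-0.5, -0.25]
m = -0.375, h(m) = 1.357422 (+); new bracket [-0.5, -0.375]
m = -0.4375, h(m) = 0.6589 (+); new bracket [-0.5, -0.4375]

-0.4375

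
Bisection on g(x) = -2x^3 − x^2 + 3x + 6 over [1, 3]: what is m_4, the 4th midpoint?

m = 2, g(m) = -8 (−); new bracket [1, 2]
m = 1.5, g(m) = 1.5 (+); new bracket [1.5, 2]
m = 1.75, g(m) = -2.53125 (−); new bracket [1.5, 1.75]
m = 1.625, g(m) = -0.3477 (−); new bracket [1.5, 1.625]

1.625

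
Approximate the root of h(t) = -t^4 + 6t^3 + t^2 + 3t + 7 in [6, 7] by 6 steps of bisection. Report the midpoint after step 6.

6.265625

m = 6.5, h(m) = -68.5625 (−); new bracket [6, 6.5]
m = 6.25, h(m) = 3.777344 (+); new bracket [6.25, 6.5]
m = 6.375, h(m) = -30.390869 (−); new bracket [6.25, 6.375]
m = 6.3125, h(m) = -12.8206 (−); new bracket [6.25, 6.3125]
m = 6.28125, h(m) = -4.4018 (−); new bracket [6.25, 6.28125]
m = 6.265625, h(m) = -0.2825 (−); new bracket [6.25, 6.265625]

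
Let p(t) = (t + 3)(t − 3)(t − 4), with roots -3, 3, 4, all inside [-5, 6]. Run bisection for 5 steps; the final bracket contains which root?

-3

p(0.5) = 30.625 > 0, so the root lies in [-5, 0.5]
p(-2.25) = 24.609375 > 0, so the root lies in [-5, -2.25]
p(-3.625) = -31.572266 < 0, so the root lies in [-3.625, -2.25]
p(-2.9375) = 2.5745 > 0, so the root lies in [-3.625, -2.9375]
p(-3.28125) = -12.8631 < 0, so the root lies in [-3.28125, -2.9375]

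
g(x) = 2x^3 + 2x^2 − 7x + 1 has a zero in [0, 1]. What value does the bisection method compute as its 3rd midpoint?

m = 0.5, g(m) = -1.75 (−); new bracket [0, 0.5]
m = 0.25, g(m) = -0.59375 (−); new bracket [0, 0.25]
m = 0.125, g(m) = 0.160156 (+); new bracket [0.125, 0.25]

0.125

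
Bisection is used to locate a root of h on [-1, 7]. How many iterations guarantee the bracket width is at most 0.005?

11

Width after n steps is 8/2^n. Need 2^n ≥ 8/0.005 = 1600.
2^10 = 1024 < 1600 ≤ 2^11 = 2048, so n = 11.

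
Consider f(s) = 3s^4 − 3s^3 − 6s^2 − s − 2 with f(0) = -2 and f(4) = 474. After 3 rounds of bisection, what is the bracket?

midpoint 2: f = -4 < 0 → [2, 4]
midpoint 3: f = 103 > 0 → [2, 3]
midpoint 2.5: f = 28.3125 > 0 → [2, 2.5]

[2, 2.5]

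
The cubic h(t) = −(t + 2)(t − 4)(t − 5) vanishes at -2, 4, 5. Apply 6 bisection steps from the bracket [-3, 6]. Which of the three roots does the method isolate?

h(1.5) = -30.625 < 0, so the root lies in [-3, 1.5]
h(-0.75) = -34.140625 < 0, so the root lies in [-3, -0.75]
h(-1.875) = -5.048828 < 0, so the root lies in [-3, -1.875]
h(-2.4375) = 20.947 > 0, so the root lies in [-2.4375, -1.875]
h(-2.15625) = 6.8837 > 0, so the root lies in [-2.15625, -1.875]
h(-2.015625) = 0.6594 > 0, so the root lies in [-2.015625, -1.875]

-2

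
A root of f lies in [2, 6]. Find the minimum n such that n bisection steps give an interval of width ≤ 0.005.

10

Width after n steps is 4/2^n. Need 2^n ≥ 4/0.005 = 800.
2^9 = 512 < 800 ≤ 2^10 = 1024, so n = 10.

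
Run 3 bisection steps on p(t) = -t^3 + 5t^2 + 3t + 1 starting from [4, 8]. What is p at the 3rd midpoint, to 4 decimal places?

2.3750

p(6) = -17 < 0, so the root lies in [4, 6]
p(5) = 16 > 0, so the root lies in [5, 6]
p(5.5) = 2.375 > 0, so the root lies in [5.5, 6]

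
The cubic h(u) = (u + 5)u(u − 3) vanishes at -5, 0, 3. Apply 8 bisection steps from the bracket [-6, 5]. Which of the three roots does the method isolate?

m = -0.5, h(m) = 7.875 (+); new bracket [-6, -0.5]
m = -3.25, h(m) = 35.546875 (+); new bracket [-6, -3.25]
m = -4.625, h(m) = 13.224609 (+); new bracket [-6, -4.625]
m = -5.3125, h(m) = -13.8 (−); new bracket [-5.3125, -4.625]
m = -4.96875, h(m) = 1.2373 (+); new bracket [-5.3125, -4.96875]
m = -5.140625, h(m) = -5.8849 (−); new bracket [-5.140625, -4.96875]
m = -5.0546875, h(m) = -2.2265 (−); new bracket [-5.0546875, -4.96875]
m = -5.01171875, h(m) = -0.4705 (−); new bracket [-5.01171875, -4.96875]

-5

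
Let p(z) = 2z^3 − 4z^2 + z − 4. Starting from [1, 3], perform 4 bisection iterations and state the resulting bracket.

[2.125, 2.25]

midpoint 2: p = -2 < 0 → [2, 3]
midpoint 2.5: p = 4.75 > 0 → [2, 2.5]
midpoint 2.25: p = 0.78125 > 0 → [2, 2.25]
midpoint 2.125: p = -0.7461 < 0 → [2.125, 2.25]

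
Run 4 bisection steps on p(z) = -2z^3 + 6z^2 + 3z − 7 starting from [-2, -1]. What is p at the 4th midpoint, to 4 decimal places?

-1.0151

z = -1.5 gives p = 8.75, positive; keep [-1.5, -1]
z = -1.25 gives p = 2.53125, positive; keep [-1.25, -1]
z = -1.125 gives p = 0.066406, positive; keep [-1.125, -1]
z = -1.0625 gives p = -1.0151, negative; keep [-1.125, -1.0625]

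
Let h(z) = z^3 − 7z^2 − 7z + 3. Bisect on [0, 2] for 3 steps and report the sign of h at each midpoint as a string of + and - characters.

--+

m = 1, h(m) = -10 (−); new bracket [0, 1]
m = 0.5, h(m) = -2.125 (−); new bracket [0, 0.5]
m = 0.25, h(m) = 0.828125 (+); new bracket [0.25, 0.5]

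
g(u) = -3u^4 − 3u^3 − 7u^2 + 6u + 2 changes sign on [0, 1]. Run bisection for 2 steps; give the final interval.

[0.75, 1]

g(0.5) = 2.6875 > 0, so the root lies in [0.5, 1]
g(0.75) = 0.347656 > 0, so the root lies in [0.75, 1]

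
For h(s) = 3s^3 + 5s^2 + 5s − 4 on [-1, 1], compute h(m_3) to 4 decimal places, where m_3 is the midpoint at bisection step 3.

-2.3906

m = 0, h(m) = -4 (−); new bracket [0, 1]
m = 0.5, h(m) = 0.125 (+); new bracket [0, 0.5]
m = 0.25, h(m) = -2.390625 (−); new bracket [0.25, 0.5]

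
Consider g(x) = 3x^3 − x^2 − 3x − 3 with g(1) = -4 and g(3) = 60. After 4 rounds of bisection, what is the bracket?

[1.375, 1.5]

g(2) = 11 > 0, so the root lies in [1, 2]
g(1.5) = 0.375 > 0, so the root lies in [1, 1.5]
g(1.25) = -2.453125 < 0, so the root lies in [1.25, 1.5]
g(1.375) = -1.2168 < 0, so the root lies in [1.375, 1.5]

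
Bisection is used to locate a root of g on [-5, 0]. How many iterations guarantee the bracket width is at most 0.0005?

Width after n steps is 5/2^n. Need 2^n ≥ 5/0.0005 = 10000.
2^13 = 8192 < 10000 ≤ 2^14 = 16384, so n = 14.

14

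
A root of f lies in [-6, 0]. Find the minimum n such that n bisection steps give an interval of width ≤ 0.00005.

Width after n steps is 6/2^n. Need 2^n ≥ 6/0.00005 = 120000.
2^16 = 65536 < 120000 ≤ 2^17 = 131072, so n = 17.

17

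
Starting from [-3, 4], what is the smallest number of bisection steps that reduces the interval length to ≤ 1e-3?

Width after n steps is 7/2^n. Need 2^n ≥ 7/1e-3 = 7000.
2^12 = 4096 < 7000 ≤ 2^13 = 8192, so n = 13.

13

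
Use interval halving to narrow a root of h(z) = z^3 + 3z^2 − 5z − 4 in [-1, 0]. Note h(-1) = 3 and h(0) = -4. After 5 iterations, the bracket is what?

[-0.625, -0.59375]

m = -0.5, h(m) = -0.875 (−); new bracket [-1, -0.5]
m = -0.75, h(m) = 1.015625 (+); new bracket [-0.75, -0.5]
m = -0.625, h(m) = 0.052734 (+); new bracket [-0.625, -0.5]
m = -0.5625, h(m) = -0.4163 (−); new bracket [-0.625, -0.5625]
m = -0.59375, h(m) = -0.183 (−); new bracket [-0.625, -0.59375]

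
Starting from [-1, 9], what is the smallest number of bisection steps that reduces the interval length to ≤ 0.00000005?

28

Width after n steps is 10/2^n. Need 2^n ≥ 10/0.00000005 = 200000000.
2^27 = 134217728 < 200000000 ≤ 2^28 = 268435456, so n = 28.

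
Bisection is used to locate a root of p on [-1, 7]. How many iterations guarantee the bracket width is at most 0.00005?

18

Width after n steps is 8/2^n. Need 2^n ≥ 8/0.00005 = 160000.
2^17 = 131072 < 160000 ≤ 2^18 = 262144, so n = 18.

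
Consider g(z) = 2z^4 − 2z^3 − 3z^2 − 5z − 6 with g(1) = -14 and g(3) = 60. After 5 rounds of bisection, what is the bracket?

[2.3125, 2.375]

z = 2 gives g = -12, negative; keep [2, 3]
z = 2.5 gives g = 9.625, positive; keep [2, 2.5]
z = 2.25 gives g = -3.960938, negative; keep [2.25, 2.5]
z = 2.375 gives g = 2.0435, positive; keep [2.25, 2.375]
z = 2.3125 gives g = -1.1435, negative; keep [2.3125, 2.375]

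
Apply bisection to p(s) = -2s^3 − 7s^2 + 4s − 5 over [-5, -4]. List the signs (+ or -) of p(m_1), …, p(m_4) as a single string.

++-+

s = -4.5 gives p = 17.5, positive; keep [-4.5, -4]
s = -4.25 gives p = 5.09375, positive; keep [-4.25, -4]
s = -4.125 gives p = -0.230469, negative; keep [-4.25, -4.125]
s = -4.1875 gives p = 2.3608, positive; keep [-4.1875, -4.125]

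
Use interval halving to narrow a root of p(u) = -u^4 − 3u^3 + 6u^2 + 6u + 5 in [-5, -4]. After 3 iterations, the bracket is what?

[-4.25, -4.125]

u = -4.5 gives p = -37.1875, negative; keep [-4.5, -4]
u = -4.25 gives p = -8.082031, negative; keep [-4.25, -4]
u = -4.125 gives p = 3.380615, positive; keep [-4.25, -4.125]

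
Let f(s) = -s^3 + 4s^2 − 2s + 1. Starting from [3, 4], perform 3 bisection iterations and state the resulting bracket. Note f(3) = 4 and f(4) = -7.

midpoint 3.5: f = 0.125 > 0 → [3.5, 4]
midpoint 3.75: f = -2.984375 < 0 → [3.5, 3.75]
midpoint 3.625: f = -1.322266 < 0 → [3.5, 3.625]

[3.5, 3.625]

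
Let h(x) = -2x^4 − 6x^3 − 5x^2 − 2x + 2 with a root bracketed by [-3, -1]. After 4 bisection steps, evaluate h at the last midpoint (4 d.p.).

0.4644

midpoint -2: h = 2 > 0 → [-3, -2]
midpoint -2.5: h = -8.625 < 0 → [-2.5, -2]
midpoint -2.25: h = -1.726562 < 0 → [-2.25, -2]
midpoint -2.125: h = 0.4644 > 0 → [-2.25, -2.125]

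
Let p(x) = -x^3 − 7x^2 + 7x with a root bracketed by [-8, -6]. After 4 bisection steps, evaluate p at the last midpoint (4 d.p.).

-0.8613

p(-7) = -49 < 0, so the root lies in [-8, -7]
p(-7.5) = -24.375 < 0, so the root lies in [-8, -7.5]
p(-7.75) = -9.203125 < 0, so the root lies in [-8, -7.75]
p(-7.875) = -0.8613 < 0, so the root lies in [-8, -7.875]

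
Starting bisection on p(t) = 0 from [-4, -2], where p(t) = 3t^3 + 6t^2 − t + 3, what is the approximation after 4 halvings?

t = -3 gives p = -21, negative; keep [-3, -2]
t = -2.5 gives p = -3.875, negative; keep [-2.5, -2]
t = -2.25 gives p = 1.453125, positive; keep [-2.5, -2.25]
t = -2.375 gives p = -0.9707, negative; keep [-2.375, -2.25]

-2.375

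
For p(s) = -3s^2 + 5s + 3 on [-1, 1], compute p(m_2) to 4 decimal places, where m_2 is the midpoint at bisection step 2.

p(0) = 3 > 0, so the root lies in [-1, 0]
p(-0.5) = -0.25 < 0, so the root lies in [-0.5, 0]

-0.2500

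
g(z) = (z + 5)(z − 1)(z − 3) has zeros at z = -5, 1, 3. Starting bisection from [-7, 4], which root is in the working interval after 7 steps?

-5

m = -1.5, g(m) = 39.375 (+); new bracket [-7, -1.5]
m = -4.25, g(m) = 28.546875 (+); new bracket [-7, -4.25]
m = -5.625, g(m) = -35.712891 (−); new bracket [-5.625, -4.25]
m = -4.9375, g(m) = 2.9456 (+); new bracket [-5.625, -4.9375]
m = -5.28125, g(m) = -14.6297 (−); new bracket [-5.28125, -4.9375]
m = -5.109375, g(m) = -5.4188 (−); new bracket [-5.109375, -4.9375]
m = -5.0234375, g(m) = -1.1327 (−); new bracket [-5.0234375, -4.9375]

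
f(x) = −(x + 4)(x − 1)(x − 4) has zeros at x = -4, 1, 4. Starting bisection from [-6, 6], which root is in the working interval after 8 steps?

-4

m = 0, f(m) = -16 (−); new bracket [-6, 0]
m = -3, f(m) = -28 (−); new bracket [-6, -3]
m = -4.5, f(m) = 23.375 (+); new bracket [-4.5, -3]
m = -3.75, f(m) = -9.2031 (−); new bracket [-4.5, -3.75]
m = -4.125, f(m) = 5.2051 (+); new bracket [-4.125, -3.75]
m = -3.9375, f(m) = -2.4495 (−); new bracket [-4.125, -3.9375]
m = -4.03125, f(m) = 1.2627 (+); new bracket [-4.03125, -3.9375]
m = -3.984375, f(m) = -0.6218 (−); new bracket [-4.03125, -3.984375]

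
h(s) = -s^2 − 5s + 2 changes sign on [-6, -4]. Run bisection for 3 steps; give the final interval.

h(-5) = 2 > 0, so the root lies in [-6, -5]
h(-5.5) = -0.75 < 0, so the root lies in [-5.5, -5]
h(-5.25) = 0.6875 > 0, so the root lies in [-5.5, -5.25]

[-5.5, -5.25]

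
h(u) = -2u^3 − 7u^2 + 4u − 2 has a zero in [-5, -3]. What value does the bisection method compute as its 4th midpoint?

-4.125

m = -4, h(m) = -2 (−); new bracket [-5, -4]
m = -4.5, h(m) = 20.5 (+); new bracket [-4.5, -4]
m = -4.25, h(m) = 8.09375 (+); new bracket [-4.25, -4]
m = -4.125, h(m) = 2.7695 (+); new bracket [-4.125, -4]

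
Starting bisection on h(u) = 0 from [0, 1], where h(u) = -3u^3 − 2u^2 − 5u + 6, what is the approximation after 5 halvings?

0.71875

h(0.5) = 2.625 > 0, so the root lies in [0.5, 1]
h(0.75) = -0.140625 < 0, so the root lies in [0.5, 0.75]
h(0.625) = 1.361328 > 0, so the root lies in [0.625, 0.75]
h(0.6875) = 0.6423 > 0, so the root lies in [0.6875, 0.75]
h(0.71875) = 0.2591 > 0, so the root lies in [0.71875, 0.75]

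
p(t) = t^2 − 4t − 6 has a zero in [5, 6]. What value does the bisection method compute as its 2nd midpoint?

5.25

m = 5.5, p(m) = 2.25 (+); new bracket [5, 5.5]
m = 5.25, p(m) = 0.5625 (+); new bracket [5, 5.25]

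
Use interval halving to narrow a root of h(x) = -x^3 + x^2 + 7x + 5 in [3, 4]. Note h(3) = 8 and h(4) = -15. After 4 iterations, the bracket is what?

[3.4375, 3.5]

midpoint 3.5: h = -1.125 < 0 → [3, 3.5]
midpoint 3.25: h = 3.984375 > 0 → [3.25, 3.5]
midpoint 3.375: h = 1.572266 > 0 → [3.375, 3.5]
midpoint 3.4375: h = 0.26 > 0 → [3.4375, 3.5]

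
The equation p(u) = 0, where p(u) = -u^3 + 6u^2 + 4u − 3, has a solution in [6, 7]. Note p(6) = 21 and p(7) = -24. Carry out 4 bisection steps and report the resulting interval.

[6.5, 6.5625]

midpoint 6.5: p = 1.875 > 0 → [6.5, 7]
midpoint 6.75: p = -10.171875 < 0 → [6.5, 6.75]
midpoint 6.625: p = -3.931641 < 0 → [6.5, 6.625]
midpoint 6.5625: p = -0.9749 < 0 → [6.5, 6.5625]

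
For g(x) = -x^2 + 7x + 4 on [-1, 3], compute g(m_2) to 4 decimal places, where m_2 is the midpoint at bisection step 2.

g(1) = 10 > 0, so the root lies in [-1, 1]
g(0) = 4 > 0, so the root lies in [-1, 0]

4.0000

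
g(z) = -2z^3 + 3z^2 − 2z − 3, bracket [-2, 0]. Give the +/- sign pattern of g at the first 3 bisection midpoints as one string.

+-+

g(-1) = 4 > 0, so the root lies in [-1, 0]
g(-0.5) = -1 < 0, so the root lies in [-1, -0.5]
g(-0.75) = 1.03125 > 0, so the root lies in [-0.75, -0.5]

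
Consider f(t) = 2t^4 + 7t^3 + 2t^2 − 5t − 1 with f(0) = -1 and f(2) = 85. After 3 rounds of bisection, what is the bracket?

midpoint 1: f = 5 > 0 → [0, 1]
midpoint 0.5: f = -2 < 0 → [0.5, 1]
midpoint 0.75: f = -0.039062 < 0 → [0.75, 1]

[0.75, 1]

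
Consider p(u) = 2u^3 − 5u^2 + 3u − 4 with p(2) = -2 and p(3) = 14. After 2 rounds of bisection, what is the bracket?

[2, 2.25]

m = 2.5, p(m) = 3.5 (+); new bracket [2, 2.5]
m = 2.25, p(m) = 0.21875 (+); new bracket [2, 2.25]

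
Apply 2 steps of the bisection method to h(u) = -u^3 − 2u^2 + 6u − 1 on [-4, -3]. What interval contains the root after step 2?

m = -3.5, h(m) = -3.625 (−); new bracket [-4, -3.5]
m = -3.75, h(m) = 1.109375 (+); new bracket [-3.75, -3.5]

[-3.75, -3.5]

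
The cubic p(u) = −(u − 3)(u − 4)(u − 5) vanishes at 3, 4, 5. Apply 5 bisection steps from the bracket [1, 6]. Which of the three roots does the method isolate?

m = 3.5, p(m) = -0.375 (−); new bracket [1, 3.5]
m = 2.25, p(m) = 3.609375 (+); new bracket [2.25, 3.5]
m = 2.875, p(m) = 0.298828 (+); new bracket [2.875, 3.5]
m = 3.1875, p(m) = -0.2761 (−); new bracket [2.875, 3.1875]
m = 3.03125, p(m) = -0.0596 (−); new bracket [2.875, 3.03125]

3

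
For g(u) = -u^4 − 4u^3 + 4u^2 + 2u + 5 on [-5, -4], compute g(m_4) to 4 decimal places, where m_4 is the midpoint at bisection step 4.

-2.5442

g(-4.5) = 31.4375 > 0, so the root lies in [-5, -4.5]
g(-4.75) = 5.371094 > 0, so the root lies in [-5, -4.75]
g(-4.875) = -11.062744 < 0, so the root lies in [-4.875, -4.75]
g(-4.8125) = -2.5442 < 0, so the root lies in [-4.8125, -4.75]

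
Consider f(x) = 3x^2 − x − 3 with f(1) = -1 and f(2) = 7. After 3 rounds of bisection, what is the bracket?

f(1.5) = 2.25 > 0, so the root lies in [1, 1.5]
f(1.25) = 0.4375 > 0, so the root lies in [1, 1.25]
f(1.125) = -0.328125 < 0, so the root lies in [1.125, 1.25]

[1.125, 1.25]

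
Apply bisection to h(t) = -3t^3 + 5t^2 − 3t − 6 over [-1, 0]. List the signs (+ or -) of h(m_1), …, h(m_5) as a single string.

-+---

m = -0.5, h(m) = -2.875 (−); new bracket [-1, -0.5]
m = -0.75, h(m) = 0.328125 (+); new bracket [-0.75, -0.5]
m = -0.625, h(m) = -1.439453 (−); new bracket [-0.75, -0.625]
m = -0.6875, h(m) = -0.5994 (−); new bracket [-0.75, -0.6875]
m = -0.71875, h(m) = -0.1468 (−); new bracket [-0.75, -0.71875]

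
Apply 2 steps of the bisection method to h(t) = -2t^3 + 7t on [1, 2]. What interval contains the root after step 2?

midpoint 1.5: h = 3.75 > 0 → [1.5, 2]
midpoint 1.75: h = 1.53125 > 0 → [1.75, 2]

[1.75, 2]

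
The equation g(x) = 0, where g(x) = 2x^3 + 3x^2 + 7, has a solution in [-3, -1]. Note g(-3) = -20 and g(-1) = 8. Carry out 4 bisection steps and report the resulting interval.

x = -2 gives g = 3, positive; keep [-3, -2]
x = -2.5 gives g = -5.5, negative; keep [-2.5, -2]
x = -2.25 gives g = -0.59375, negative; keep [-2.25, -2]
x = -2.125 gives g = 1.3555, positive; keep [-2.25, -2.125]

[-2.25, -2.125]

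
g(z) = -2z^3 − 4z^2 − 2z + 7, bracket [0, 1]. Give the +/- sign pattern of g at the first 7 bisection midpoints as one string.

+++-+++

z = 0.5 gives g = 4.75, positive; keep [0.5, 1]
z = 0.75 gives g = 2.40625, positive; keep [0.75, 1]
z = 0.875 gives g = 0.847656, positive; keep [0.875, 1]
z = 0.9375 gives g = -0.0386, negative; keep [0.875, 0.9375]
z = 0.90625 gives g = 0.4138, positive; keep [0.90625, 0.9375]
z = 0.921875 gives g = 0.1899, positive; keep [0.921875, 0.9375]
z = 0.9296875 gives g = 0.0763, positive; keep [0.9296875, 0.9375]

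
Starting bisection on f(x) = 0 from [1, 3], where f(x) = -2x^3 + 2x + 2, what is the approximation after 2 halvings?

m = 2, f(m) = -10 (−); new bracket [1, 2]
m = 1.5, f(m) = -1.75 (−); new bracket [1, 1.5]

1.5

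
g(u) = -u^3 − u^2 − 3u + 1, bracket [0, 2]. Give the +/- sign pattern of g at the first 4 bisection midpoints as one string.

--+-

midpoint 1: g = -4 < 0 → [0, 1]
midpoint 0.5: g = -0.875 < 0 → [0, 0.5]
midpoint 0.25: g = 0.171875 > 0 → [0.25, 0.5]
midpoint 0.375: g = -0.3184 < 0 → [0.25, 0.375]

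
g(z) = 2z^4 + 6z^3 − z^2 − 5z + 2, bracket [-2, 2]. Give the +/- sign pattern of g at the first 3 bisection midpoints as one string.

++-

g(0) = 2 > 0, so the root lies in [-2, 0]
g(-1) = 2 > 0, so the root lies in [-2, -1]
g(-1.5) = -2.875 < 0, so the root lies in [-1.5, -1]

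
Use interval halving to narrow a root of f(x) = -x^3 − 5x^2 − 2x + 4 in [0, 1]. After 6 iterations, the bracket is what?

[0.671875, 0.6875]

f(0.5) = 1.625 > 0, so the root lies in [0.5, 1]
f(0.75) = -0.734375 < 0, so the root lies in [0.5, 0.75]
f(0.625) = 0.552734 > 0, so the root lies in [0.625, 0.75]
f(0.6875) = -0.0632 < 0, so the root lies in [0.625, 0.6875]
f(0.65625) = 0.2516 > 0, so the root lies in [0.65625, 0.6875]
f(0.671875) = 0.0959 > 0, so the root lies in [0.671875, 0.6875]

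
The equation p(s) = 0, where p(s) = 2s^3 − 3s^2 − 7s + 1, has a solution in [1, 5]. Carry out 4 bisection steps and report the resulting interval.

[2.5, 2.75]

midpoint 3: p = 7 > 0 → [1, 3]
midpoint 2: p = -9 < 0 → [2, 3]
midpoint 2.5: p = -4 < 0 → [2.5, 3]
midpoint 2.75: p = 0.6562 > 0 → [2.5, 2.75]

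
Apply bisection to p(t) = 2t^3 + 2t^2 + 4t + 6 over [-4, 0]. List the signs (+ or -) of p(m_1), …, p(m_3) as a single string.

m = -2, p(m) = -10 (−); new bracket [-2, 0]
m = -1, p(m) = 2 (+); new bracket [-2, -1]
m = -1.5, p(m) = -2.25 (−); new bracket [-1.5, -1]

-+-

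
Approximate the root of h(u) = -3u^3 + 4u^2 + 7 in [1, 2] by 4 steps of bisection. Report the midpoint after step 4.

h(1.5) = 5.875 > 0, so the root lies in [1.5, 2]
h(1.75) = 3.171875 > 0, so the root lies in [1.75, 2]
h(1.875) = 1.287109 > 0, so the root lies in [1.875, 2]
h(1.9375) = 0.196 > 0, so the root lies in [1.9375, 2]

1.9375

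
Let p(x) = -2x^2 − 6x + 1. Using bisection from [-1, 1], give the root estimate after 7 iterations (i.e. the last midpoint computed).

0.171875

m = 0, p(m) = 1 (+); new bracket [0, 1]
m = 0.5, p(m) = -2.5 (−); new bracket [0, 0.5]
m = 0.25, p(m) = -0.625 (−); new bracket [0, 0.25]
m = 0.125, p(m) = 0.2188 (+); new bracket [0.125, 0.25]
m = 0.1875, p(m) = -0.1953 (−); new bracket [0.125, 0.1875]
m = 0.15625, p(m) = 0.0137 (+); new bracket [0.15625, 0.1875]
m = 0.171875, p(m) = -0.0903 (−); new bracket [0.15625, 0.171875]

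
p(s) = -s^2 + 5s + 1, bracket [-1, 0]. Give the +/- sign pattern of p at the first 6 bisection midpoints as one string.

midpoint -0.5: p = -1.75 < 0 → [-0.5, 0]
midpoint -0.25: p = -0.3125 < 0 → [-0.25, 0]
midpoint -0.125: p = 0.359375 > 0 → [-0.25, -0.125]
midpoint -0.1875: p = 0.0273 > 0 → [-0.25, -0.1875]
midpoint -0.21875: p = -0.1416 < 0 → [-0.21875, -0.1875]
midpoint -0.203125: p = -0.0569 < 0 → [-0.203125, -0.1875]

--++--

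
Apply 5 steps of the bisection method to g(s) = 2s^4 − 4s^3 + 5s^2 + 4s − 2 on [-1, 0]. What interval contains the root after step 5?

[-0.75, -0.71875]

midpoint -0.5: g = -2.125 < 0 → [-1, -0.5]
midpoint -0.75: g = 0.132812 > 0 → [-0.75, -0.5]
midpoint -0.625: g = -1.265137 < 0 → [-0.75, -0.625]
midpoint -0.6875: g = -0.6401 < 0 → [-0.75, -0.6875]
midpoint -0.71875: g = -0.273 < 0 → [-0.75, -0.71875]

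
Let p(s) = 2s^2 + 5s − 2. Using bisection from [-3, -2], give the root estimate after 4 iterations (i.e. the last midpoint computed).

-2.8125

m = -2.5, p(m) = -2 (−); new bracket [-3, -2.5]
m = -2.75, p(m) = -0.625 (−); new bracket [-3, -2.75]
m = -2.875, p(m) = 0.15625 (+); new bracket [-2.875, -2.75]
m = -2.8125, p(m) = -0.2422 (−); new bracket [-2.875, -2.8125]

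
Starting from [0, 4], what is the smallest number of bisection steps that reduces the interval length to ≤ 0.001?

12

Width after n steps is 4/2^n. Need 2^n ≥ 4/0.001 = 4000.
2^11 = 2048 < 4000 ≤ 2^12 = 4096, so n = 12.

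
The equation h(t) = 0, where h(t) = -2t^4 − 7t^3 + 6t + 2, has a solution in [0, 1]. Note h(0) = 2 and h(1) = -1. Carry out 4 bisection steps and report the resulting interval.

[0.9375, 1]

midpoint 0.5: h = 4 > 0 → [0.5, 1]
midpoint 0.75: h = 2.914062 > 0 → [0.75, 1]
midpoint 0.875: h = 1.388184 > 0 → [0.875, 1]
midpoint 0.9375: h = 0.3122 > 0 → [0.9375, 1]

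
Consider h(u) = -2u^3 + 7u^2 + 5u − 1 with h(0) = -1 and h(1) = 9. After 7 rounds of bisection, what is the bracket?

m = 0.5, h(m) = 3 (+); new bracket [0, 0.5]
m = 0.25, h(m) = 0.65625 (+); new bracket [0, 0.25]
m = 0.125, h(m) = -0.269531 (−); new bracket [0.125, 0.25]
m = 0.1875, h(m) = 0.1704 (+); new bracket [0.125, 0.1875]
m = 0.15625, h(m) = -0.0555 (−); new bracket [0.15625, 0.1875]
m = 0.171875, h(m) = 0.056 (+); new bracket [0.15625, 0.171875]
m = 0.1640625, h(m) = -0.0001 (−); new bracket [0.1640625, 0.171875]

[0.1640625, 0.171875]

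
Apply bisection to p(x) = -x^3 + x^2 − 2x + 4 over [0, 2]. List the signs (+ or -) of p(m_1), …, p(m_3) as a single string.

midpoint 1: p = 2 > 0 → [1, 2]
midpoint 1.5: p = -0.125 < 0 → [1, 1.5]
midpoint 1.25: p = 1.109375 > 0 → [1.25, 1.5]

+-+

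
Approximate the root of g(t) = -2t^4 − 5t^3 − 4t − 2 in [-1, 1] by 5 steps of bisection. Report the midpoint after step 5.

m = 0, g(m) = -2 (−); new bracket [-1, 0]
m = -0.5, g(m) = 0.5 (+); new bracket [-0.5, 0]
m = -0.25, g(m) = -0.929688 (−); new bracket [-0.5, -0.25]
m = -0.375, g(m) = -0.2759 (−); new bracket [-0.5, -0.375]
m = -0.4375, g(m) = 0.0954 (+); new bracket [-0.4375, -0.375]

-0.4375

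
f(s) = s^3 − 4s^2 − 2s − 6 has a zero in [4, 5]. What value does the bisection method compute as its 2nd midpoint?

midpoint 4.5: f = -4.875 < 0 → [4.5, 5]
midpoint 4.75: f = 1.421875 > 0 → [4.5, 4.75]

4.75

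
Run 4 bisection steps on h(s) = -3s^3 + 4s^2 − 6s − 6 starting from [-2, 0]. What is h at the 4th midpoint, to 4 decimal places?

0.0449

h(-1) = 7 > 0, so the root lies in [-1, 0]
h(-0.5) = -1.625 < 0, so the root lies in [-1, -0.5]
h(-0.75) = 2.015625 > 0, so the root lies in [-0.75, -0.5]
h(-0.625) = 0.0449 > 0, so the root lies in [-0.625, -0.5]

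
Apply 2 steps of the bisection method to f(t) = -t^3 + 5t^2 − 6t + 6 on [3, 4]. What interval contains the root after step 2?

[3.75, 4]

t = 3.5 gives f = 3.375, positive; keep [3.5, 4]
t = 3.75 gives f = 1.078125, positive; keep [3.75, 4]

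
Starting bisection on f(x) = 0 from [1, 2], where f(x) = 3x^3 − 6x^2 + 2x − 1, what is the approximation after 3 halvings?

midpoint 1.5: f = -1.375 < 0 → [1.5, 2]
midpoint 1.75: f = 0.203125 > 0 → [1.5, 1.75]
midpoint 1.625: f = -0.720703 < 0 → [1.625, 1.75]

1.625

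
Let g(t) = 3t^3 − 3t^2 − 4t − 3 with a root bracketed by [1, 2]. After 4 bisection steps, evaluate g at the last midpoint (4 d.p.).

midpoint 1.5: g = -5.625 < 0 → [1.5, 2]
midpoint 1.75: g = -3.109375 < 0 → [1.75, 2]
midpoint 1.875: g = -1.271484 < 0 → [1.875, 2]
midpoint 1.9375: g = -0.1921 < 0 → [1.9375, 2]

-0.1921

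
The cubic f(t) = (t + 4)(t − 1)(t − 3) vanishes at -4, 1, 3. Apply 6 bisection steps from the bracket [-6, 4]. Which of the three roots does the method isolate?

-4

t = -1 gives f = 24, positive; keep [-6, -1]
t = -3.5 gives f = 14.625, positive; keep [-6, -3.5]
t = -4.75 gives f = -33.421875, negative; keep [-4.75, -3.5]
t = -4.125 gives f = -4.5645, negative; keep [-4.125, -3.5]
t = -3.8125 gives f = 6.1472, positive; keep [-4.125, -3.8125]
t = -3.96875 gives f = 1.0821, positive; keep [-4.125, -3.96875]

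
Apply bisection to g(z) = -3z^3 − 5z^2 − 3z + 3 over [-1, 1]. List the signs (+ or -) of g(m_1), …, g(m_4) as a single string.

+-++

midpoint 0: g = 3 > 0 → [0, 1]
midpoint 0.5: g = -0.125 < 0 → [0, 0.5]
midpoint 0.25: g = 1.890625 > 0 → [0.25, 0.5]
midpoint 0.375: g = 1.0137 > 0 → [0.375, 0.5]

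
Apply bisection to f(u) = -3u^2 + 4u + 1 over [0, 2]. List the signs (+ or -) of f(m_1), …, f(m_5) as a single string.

++---

midpoint 1: f = 2 > 0 → [1, 2]
midpoint 1.5: f = 0.25 > 0 → [1.5, 2]
midpoint 1.75: f = -1.1875 < 0 → [1.5, 1.75]
midpoint 1.625: f = -0.4219 < 0 → [1.5, 1.625]
midpoint 1.5625: f = -0.0742 < 0 → [1.5, 1.5625]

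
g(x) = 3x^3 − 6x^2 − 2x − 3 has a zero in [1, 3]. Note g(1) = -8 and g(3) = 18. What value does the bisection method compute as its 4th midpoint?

2.375

x = 2 gives g = -7, negative; keep [2, 3]
x = 2.5 gives g = 1.375, positive; keep [2, 2.5]
x = 2.25 gives g = -3.703125, negative; keep [2.25, 2.5]
x = 2.375 gives g = -1.4043, negative; keep [2.375, 2.5]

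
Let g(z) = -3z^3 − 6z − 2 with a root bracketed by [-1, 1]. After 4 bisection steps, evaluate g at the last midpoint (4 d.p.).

0.4082

midpoint 0: g = -2 < 0 → [-1, 0]
midpoint -0.5: g = 1.375 > 0 → [-0.5, 0]
midpoint -0.25: g = -0.453125 < 0 → [-0.5, -0.25]
midpoint -0.375: g = 0.4082 > 0 → [-0.375, -0.25]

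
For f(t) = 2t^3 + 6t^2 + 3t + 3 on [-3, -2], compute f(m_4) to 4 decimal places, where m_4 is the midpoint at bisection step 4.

-0.5483

m = -2.5, f(m) = 1.75 (+); new bracket [-3, -2.5]
m = -2.75, f(m) = -1.46875 (−); new bracket [-2.75, -2.5]
m = -2.625, f(m) = 0.292969 (+); new bracket [-2.75, -2.625]
m = -2.6875, f(m) = -0.5483 (−); new bracket [-2.6875, -2.625]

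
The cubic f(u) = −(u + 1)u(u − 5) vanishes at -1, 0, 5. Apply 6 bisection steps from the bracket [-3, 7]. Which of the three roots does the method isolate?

5

m = 2, f(m) = 18 (+); new bracket [2, 7]
m = 4.5, f(m) = 12.375 (+); new bracket [4.5, 7]
m = 5.75, f(m) = -29.109375 (−); new bracket [4.5, 5.75]
m = 5.125, f(m) = -3.9238 (−); new bracket [4.5, 5.125]
m = 4.8125, f(m) = 5.2449 (+); new bracket [4.8125, 5.125]
m = 4.96875, f(m) = 0.9268 (+); new bracket [4.96875, 5.125]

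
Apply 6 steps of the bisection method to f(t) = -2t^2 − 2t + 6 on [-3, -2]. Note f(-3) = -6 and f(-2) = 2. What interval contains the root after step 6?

[-2.3125, -2.296875]

f(-2.5) = -1.5 < 0, so the root lies in [-2.5, -2]
f(-2.25) = 0.375 > 0, so the root lies in [-2.5, -2.25]
f(-2.375) = -0.53125 < 0, so the root lies in [-2.375, -2.25]
f(-2.3125) = -0.0703 < 0, so the root lies in [-2.3125, -2.25]
f(-2.28125) = 0.1543 > 0, so the root lies in [-2.3125, -2.28125]
f(-2.296875) = 0.0425 > 0, so the root lies in [-2.3125, -2.296875]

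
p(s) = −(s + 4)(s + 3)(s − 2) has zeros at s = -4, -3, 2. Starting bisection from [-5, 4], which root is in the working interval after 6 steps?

2

m = -0.5, p(m) = 21.875 (+); new bracket [-0.5, 4]
m = 1.75, p(m) = 6.828125 (+); new bracket [1.75, 4]
m = 2.875, p(m) = -35.341797 (−); new bracket [1.75, 2.875]
m = 2.3125, p(m) = -10.4797 (−); new bracket [1.75, 2.3125]
m = 2.03125, p(m) = -0.9483 (−); new bracket [1.75, 2.03125]
m = 1.890625, p(m) = 3.151 (+); new bracket [1.890625, 2.03125]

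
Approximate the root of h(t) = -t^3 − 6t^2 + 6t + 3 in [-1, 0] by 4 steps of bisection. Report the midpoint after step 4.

-0.3125

m = -0.5, h(m) = -1.375 (−); new bracket [-0.5, 0]
m = -0.25, h(m) = 1.140625 (+); new bracket [-0.5, -0.25]
m = -0.375, h(m) = -0.041016 (−); new bracket [-0.375, -0.25]
m = -0.3125, h(m) = 0.5696 (+); new bracket [-0.375, -0.3125]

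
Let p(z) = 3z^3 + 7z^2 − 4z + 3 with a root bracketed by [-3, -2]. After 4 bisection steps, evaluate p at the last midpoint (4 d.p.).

-0.8899

midpoint -2.5: p = 9.875 > 0 → [-3, -2.5]
midpoint -2.75: p = 4.546875 > 0 → [-3, -2.75]
midpoint -2.875: p = 1.068359 > 0 → [-3, -2.875]
midpoint -2.9375: p = -0.8899 < 0 → [-2.9375, -2.875]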